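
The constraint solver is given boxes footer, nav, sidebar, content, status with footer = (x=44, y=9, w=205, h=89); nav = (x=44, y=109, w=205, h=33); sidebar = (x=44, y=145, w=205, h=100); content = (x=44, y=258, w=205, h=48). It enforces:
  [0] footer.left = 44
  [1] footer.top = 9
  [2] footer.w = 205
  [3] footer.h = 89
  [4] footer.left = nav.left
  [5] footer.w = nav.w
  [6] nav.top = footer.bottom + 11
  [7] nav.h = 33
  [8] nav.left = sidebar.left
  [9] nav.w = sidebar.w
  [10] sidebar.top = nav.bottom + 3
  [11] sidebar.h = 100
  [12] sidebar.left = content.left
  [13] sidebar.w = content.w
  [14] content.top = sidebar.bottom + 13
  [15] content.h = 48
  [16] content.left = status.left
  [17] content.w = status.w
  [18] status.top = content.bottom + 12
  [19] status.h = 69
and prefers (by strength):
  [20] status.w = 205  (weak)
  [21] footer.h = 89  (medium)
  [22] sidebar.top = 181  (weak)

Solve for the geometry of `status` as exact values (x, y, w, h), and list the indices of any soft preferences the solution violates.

1. status.x = 44  [content.left = status.left]
2. status.w = 205  [content.w = status.w]
3. status.y = 318  [status.top = content.bottom + 12]
4. status.h = 69  [status.h = 69]

status = (x=44, y=318, w=205, h=69)
violated soft preferences: 22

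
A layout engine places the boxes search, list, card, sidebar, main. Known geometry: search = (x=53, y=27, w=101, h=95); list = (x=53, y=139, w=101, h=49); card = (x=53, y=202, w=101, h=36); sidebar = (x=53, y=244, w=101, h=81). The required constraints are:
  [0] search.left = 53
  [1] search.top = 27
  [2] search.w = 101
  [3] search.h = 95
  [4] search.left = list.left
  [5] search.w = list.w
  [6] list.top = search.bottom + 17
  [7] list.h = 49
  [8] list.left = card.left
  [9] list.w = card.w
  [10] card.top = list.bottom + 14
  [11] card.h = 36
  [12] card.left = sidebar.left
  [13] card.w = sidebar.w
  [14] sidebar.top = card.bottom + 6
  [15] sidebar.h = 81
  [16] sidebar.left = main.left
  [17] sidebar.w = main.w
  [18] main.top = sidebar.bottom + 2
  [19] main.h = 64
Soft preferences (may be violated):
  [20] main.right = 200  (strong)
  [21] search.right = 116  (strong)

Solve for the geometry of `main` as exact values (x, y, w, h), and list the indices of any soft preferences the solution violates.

1. main.x = 53  [sidebar.left = main.left]
2. main.w = 101  [sidebar.w = main.w]
3. main.y = 327  [main.top = sidebar.bottom + 2]
4. main.h = 64  [main.h = 64]

main = (x=53, y=327, w=101, h=64)
violated soft preferences: 20, 21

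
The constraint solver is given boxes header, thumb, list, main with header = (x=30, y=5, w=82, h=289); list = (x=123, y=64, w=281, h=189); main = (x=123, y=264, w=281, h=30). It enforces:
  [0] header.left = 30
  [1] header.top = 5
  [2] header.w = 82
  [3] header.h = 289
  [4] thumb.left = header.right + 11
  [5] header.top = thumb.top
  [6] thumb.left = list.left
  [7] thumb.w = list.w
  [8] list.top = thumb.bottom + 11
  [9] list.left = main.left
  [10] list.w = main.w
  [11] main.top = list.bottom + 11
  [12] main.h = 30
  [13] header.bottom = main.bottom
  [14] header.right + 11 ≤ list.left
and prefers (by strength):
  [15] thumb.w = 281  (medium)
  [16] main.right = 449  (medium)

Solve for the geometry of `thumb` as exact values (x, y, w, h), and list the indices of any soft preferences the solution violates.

thumb = (x=123, y=5, w=281, h=48)
violated soft preferences: 16

1. thumb.x = 123  [thumb.left = header.right + 11]
2. thumb.y = 5  [header.top = thumb.top]
3. thumb.w = 281  [thumb.w = list.w]
4. thumb.h = 48  [list.top = thumb.bottom + 11]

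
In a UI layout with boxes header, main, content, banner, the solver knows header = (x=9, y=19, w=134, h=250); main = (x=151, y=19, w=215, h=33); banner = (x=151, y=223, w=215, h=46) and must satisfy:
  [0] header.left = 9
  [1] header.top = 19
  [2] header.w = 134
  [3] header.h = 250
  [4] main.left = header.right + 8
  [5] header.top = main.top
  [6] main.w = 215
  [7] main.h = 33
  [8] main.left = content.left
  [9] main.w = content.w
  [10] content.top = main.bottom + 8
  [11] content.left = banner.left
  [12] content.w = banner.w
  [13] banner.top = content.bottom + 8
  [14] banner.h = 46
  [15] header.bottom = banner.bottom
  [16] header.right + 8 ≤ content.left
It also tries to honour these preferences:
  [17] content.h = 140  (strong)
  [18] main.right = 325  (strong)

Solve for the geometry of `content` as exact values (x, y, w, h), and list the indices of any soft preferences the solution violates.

1. content.x = 151  [main.left = content.left]
2. content.w = 215  [main.w = content.w]
3. content.y = 60  [content.top = main.bottom + 8]
4. content.h = 155  [banner.top = content.bottom + 8]

content = (x=151, y=60, w=215, h=155)
violated soft preferences: 17, 18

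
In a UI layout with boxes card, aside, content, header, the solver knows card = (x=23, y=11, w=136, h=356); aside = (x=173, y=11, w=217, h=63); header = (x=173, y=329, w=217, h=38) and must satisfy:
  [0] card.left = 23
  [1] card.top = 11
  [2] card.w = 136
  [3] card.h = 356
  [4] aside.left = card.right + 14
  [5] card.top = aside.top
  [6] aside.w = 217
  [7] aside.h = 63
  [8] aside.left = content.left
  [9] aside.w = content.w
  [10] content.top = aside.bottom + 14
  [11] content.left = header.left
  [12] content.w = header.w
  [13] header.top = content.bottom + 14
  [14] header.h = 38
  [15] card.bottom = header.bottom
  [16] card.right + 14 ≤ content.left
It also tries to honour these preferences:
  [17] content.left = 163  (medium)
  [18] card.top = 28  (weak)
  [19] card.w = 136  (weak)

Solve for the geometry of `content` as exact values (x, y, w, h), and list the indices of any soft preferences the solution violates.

content = (x=173, y=88, w=217, h=227)
violated soft preferences: 17, 18

1. content.x = 173  [aside.left = content.left]
2. content.w = 217  [aside.w = content.w]
3. content.y = 88  [content.top = aside.bottom + 14]
4. content.h = 227  [header.top = content.bottom + 14]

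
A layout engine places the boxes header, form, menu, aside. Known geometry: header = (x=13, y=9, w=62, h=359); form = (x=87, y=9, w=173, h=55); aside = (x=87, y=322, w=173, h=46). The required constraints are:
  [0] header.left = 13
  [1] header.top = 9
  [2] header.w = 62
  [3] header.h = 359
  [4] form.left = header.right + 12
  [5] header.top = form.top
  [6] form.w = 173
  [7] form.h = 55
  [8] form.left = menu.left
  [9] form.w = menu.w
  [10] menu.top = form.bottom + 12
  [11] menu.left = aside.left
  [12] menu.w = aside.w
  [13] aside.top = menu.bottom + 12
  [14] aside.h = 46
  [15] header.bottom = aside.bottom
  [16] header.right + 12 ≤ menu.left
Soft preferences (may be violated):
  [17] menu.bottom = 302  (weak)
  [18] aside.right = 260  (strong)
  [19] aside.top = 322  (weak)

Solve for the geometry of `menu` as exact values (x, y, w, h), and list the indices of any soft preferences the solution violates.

menu = (x=87, y=76, w=173, h=234)
violated soft preferences: 17

1. menu.x = 87  [form.left = menu.left]
2. menu.w = 173  [form.w = menu.w]
3. menu.y = 76  [menu.top = form.bottom + 12]
4. menu.h = 234  [aside.top = menu.bottom + 12]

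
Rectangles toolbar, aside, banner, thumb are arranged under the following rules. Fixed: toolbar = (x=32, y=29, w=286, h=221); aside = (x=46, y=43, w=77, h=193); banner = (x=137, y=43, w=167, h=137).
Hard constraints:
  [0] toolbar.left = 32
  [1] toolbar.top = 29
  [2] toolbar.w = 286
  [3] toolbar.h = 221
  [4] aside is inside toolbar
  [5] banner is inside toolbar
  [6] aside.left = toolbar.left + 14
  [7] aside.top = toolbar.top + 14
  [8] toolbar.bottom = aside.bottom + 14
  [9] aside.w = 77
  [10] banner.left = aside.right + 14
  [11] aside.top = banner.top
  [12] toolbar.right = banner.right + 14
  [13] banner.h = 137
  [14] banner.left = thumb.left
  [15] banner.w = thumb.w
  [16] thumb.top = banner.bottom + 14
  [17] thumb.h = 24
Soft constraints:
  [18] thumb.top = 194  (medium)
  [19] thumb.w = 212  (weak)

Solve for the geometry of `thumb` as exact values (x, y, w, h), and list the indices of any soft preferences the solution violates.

1. thumb.x = 137  [banner.left = thumb.left]
2. thumb.w = 167  [banner.w = thumb.w]
3. thumb.y = 194  [thumb.top = banner.bottom + 14]
4. thumb.h = 24  [thumb.h = 24]

thumb = (x=137, y=194, w=167, h=24)
violated soft preferences: 19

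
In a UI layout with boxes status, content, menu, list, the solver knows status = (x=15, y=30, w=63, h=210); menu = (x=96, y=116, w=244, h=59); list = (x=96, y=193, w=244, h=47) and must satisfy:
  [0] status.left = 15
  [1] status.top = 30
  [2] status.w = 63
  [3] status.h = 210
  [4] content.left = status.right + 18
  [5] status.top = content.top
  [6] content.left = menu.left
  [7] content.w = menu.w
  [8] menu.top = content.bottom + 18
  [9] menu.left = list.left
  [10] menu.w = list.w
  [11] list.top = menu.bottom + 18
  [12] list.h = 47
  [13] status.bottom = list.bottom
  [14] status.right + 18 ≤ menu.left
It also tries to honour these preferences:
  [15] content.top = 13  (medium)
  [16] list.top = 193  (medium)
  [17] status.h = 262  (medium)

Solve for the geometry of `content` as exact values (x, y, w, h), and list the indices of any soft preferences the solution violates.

1. content.x = 96  [content.left = status.right + 18]
2. content.y = 30  [status.top = content.top]
3. content.w = 244  [content.w = menu.w]
4. content.h = 68  [menu.top = content.bottom + 18]

content = (x=96, y=30, w=244, h=68)
violated soft preferences: 15, 17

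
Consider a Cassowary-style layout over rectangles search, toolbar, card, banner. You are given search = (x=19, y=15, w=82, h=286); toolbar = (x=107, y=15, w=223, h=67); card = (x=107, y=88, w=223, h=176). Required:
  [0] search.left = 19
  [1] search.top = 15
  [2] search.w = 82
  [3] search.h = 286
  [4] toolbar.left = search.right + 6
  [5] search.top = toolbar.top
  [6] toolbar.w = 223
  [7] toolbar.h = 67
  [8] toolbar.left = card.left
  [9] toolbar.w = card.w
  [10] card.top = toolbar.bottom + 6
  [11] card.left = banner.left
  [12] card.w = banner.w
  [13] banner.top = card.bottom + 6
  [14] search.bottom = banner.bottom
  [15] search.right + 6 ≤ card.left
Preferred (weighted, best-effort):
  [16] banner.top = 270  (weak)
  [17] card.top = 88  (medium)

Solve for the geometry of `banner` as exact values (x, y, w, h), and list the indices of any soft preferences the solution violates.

1. banner.x = 107  [card.left = banner.left]
2. banner.w = 223  [card.w = banner.w]
3. banner.y = 270  [banner.top = card.bottom + 6]
4. banner.h = 31  [search.bottom = banner.bottom]

banner = (x=107, y=270, w=223, h=31)
violated soft preferences: none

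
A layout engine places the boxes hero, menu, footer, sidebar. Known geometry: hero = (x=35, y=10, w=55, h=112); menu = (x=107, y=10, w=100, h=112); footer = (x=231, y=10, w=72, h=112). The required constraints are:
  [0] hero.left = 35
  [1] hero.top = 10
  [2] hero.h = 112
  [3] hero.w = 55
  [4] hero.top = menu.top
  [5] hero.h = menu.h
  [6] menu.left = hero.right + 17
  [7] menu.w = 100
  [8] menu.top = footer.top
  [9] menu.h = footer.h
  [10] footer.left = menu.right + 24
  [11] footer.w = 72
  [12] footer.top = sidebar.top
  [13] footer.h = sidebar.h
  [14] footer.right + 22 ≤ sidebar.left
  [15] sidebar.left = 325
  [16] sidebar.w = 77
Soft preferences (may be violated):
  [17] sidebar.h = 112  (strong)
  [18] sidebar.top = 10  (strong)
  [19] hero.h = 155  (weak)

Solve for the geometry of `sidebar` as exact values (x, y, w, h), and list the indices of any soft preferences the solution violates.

sidebar = (x=325, y=10, w=77, h=112)
violated soft preferences: 19

1. sidebar.y = 10  [footer.top = sidebar.top]
2. sidebar.h = 112  [footer.h = sidebar.h]
3. sidebar.x = 325  [sidebar.left = 325]
4. sidebar.w = 77  [sidebar.w = 77]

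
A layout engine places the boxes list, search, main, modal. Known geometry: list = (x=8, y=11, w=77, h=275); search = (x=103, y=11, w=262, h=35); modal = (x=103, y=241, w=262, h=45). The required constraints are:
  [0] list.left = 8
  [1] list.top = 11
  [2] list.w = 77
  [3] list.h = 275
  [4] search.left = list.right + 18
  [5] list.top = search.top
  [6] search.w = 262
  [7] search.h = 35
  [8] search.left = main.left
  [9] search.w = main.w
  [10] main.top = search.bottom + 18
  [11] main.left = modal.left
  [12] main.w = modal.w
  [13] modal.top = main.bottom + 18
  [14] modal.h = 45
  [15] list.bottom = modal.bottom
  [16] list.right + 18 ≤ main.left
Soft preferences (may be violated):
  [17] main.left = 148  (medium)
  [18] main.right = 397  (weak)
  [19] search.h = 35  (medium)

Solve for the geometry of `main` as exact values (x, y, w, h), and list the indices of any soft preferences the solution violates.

1. main.x = 103  [search.left = main.left]
2. main.w = 262  [search.w = main.w]
3. main.y = 64  [main.top = search.bottom + 18]
4. main.h = 159  [modal.top = main.bottom + 18]

main = (x=103, y=64, w=262, h=159)
violated soft preferences: 17, 18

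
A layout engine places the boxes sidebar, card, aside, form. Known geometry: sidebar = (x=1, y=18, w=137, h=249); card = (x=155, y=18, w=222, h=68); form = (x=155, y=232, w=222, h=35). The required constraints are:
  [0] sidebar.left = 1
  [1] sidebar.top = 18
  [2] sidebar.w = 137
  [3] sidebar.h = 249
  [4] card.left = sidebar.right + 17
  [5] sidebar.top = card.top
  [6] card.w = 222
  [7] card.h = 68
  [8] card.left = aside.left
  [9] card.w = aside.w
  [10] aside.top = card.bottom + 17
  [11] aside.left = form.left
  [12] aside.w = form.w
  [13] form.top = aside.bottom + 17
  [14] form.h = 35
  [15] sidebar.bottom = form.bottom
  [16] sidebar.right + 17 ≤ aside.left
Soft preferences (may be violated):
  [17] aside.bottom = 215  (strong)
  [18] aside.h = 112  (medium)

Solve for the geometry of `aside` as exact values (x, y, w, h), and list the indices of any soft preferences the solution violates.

aside = (x=155, y=103, w=222, h=112)
violated soft preferences: none

1. aside.x = 155  [card.left = aside.left]
2. aside.w = 222  [card.w = aside.w]
3. aside.y = 103  [aside.top = card.bottom + 17]
4. aside.h = 112  [form.top = aside.bottom + 17]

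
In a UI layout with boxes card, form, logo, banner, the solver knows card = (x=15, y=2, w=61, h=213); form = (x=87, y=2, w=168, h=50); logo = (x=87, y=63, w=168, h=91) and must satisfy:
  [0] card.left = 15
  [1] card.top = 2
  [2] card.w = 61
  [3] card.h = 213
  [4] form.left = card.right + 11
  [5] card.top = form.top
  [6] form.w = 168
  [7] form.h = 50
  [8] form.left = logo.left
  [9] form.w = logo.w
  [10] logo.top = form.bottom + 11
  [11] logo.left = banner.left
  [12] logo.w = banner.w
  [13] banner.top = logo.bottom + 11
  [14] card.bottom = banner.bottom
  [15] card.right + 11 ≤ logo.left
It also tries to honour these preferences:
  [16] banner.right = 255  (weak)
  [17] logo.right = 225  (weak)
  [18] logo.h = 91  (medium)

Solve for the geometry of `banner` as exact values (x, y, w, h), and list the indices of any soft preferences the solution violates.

banner = (x=87, y=165, w=168, h=50)
violated soft preferences: 17

1. banner.x = 87  [logo.left = banner.left]
2. banner.w = 168  [logo.w = banner.w]
3. banner.y = 165  [banner.top = logo.bottom + 11]
4. banner.h = 50  [card.bottom = banner.bottom]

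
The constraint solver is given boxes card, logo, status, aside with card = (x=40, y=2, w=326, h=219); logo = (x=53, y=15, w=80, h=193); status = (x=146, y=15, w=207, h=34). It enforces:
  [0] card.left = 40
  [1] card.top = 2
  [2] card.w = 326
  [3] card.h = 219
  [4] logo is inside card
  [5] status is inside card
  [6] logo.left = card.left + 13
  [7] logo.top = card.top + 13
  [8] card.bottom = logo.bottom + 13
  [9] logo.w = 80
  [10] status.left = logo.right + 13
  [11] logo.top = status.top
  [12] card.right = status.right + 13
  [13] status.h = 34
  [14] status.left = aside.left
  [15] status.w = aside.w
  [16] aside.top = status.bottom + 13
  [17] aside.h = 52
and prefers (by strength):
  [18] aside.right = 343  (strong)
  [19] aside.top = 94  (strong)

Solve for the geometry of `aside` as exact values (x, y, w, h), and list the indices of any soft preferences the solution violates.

aside = (x=146, y=62, w=207, h=52)
violated soft preferences: 18, 19

1. aside.x = 146  [status.left = aside.left]
2. aside.w = 207  [status.w = aside.w]
3. aside.y = 62  [aside.top = status.bottom + 13]
4. aside.h = 52  [aside.h = 52]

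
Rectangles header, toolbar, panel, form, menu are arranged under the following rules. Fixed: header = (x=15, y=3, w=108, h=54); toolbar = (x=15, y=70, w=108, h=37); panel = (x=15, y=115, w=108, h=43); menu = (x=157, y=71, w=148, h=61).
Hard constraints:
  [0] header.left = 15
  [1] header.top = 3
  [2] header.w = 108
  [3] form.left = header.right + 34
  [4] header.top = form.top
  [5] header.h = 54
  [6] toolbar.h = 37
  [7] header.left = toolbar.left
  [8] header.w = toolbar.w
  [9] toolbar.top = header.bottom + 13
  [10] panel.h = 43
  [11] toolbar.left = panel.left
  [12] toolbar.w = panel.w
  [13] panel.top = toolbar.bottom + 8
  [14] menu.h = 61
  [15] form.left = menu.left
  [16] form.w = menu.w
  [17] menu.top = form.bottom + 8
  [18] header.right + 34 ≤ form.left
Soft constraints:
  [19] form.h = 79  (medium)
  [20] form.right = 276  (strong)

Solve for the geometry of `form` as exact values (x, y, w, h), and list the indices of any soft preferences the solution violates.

1. form.x = 157  [form.left = header.right + 34]
2. form.y = 3  [header.top = form.top]
3. form.w = 148  [form.w = menu.w]
4. form.h = 60  [menu.top = form.bottom + 8]

form = (x=157, y=3, w=148, h=60)
violated soft preferences: 19, 20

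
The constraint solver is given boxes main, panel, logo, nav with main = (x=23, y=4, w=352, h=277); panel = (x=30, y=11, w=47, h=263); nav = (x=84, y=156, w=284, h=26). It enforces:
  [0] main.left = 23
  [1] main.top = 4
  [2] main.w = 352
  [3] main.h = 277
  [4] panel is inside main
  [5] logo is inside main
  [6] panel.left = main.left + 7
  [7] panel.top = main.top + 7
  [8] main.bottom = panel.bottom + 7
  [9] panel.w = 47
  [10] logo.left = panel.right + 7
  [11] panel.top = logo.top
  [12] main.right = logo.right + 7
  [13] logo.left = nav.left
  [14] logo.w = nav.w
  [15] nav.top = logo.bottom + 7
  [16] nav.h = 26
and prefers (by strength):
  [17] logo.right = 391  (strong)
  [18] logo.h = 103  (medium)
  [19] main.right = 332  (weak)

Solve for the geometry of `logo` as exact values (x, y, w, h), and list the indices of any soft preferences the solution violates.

logo = (x=84, y=11, w=284, h=138)
violated soft preferences: 17, 18, 19

1. logo.x = 84  [logo.left = panel.right + 7]
2. logo.y = 11  [panel.top = logo.top]
3. logo.w = 284  [main.right = logo.right + 7]
4. logo.h = 138  [nav.top = logo.bottom + 7]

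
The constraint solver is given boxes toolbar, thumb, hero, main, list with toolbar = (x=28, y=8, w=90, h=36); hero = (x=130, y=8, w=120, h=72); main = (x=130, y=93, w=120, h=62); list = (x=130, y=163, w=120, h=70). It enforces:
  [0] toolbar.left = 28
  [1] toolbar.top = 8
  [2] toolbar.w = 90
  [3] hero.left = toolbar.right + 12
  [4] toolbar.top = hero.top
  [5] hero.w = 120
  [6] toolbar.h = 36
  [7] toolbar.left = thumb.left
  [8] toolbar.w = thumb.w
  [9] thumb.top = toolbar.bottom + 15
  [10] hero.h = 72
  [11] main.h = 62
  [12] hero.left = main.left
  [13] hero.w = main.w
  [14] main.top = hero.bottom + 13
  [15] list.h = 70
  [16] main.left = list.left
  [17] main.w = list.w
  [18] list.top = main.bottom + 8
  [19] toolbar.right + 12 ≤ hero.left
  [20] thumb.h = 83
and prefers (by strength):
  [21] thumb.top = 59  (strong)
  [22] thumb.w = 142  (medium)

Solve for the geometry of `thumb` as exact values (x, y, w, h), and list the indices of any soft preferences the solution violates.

1. thumb.x = 28  [toolbar.left = thumb.left]
2. thumb.w = 90  [toolbar.w = thumb.w]
3. thumb.y = 59  [thumb.top = toolbar.bottom + 15]
4. thumb.h = 83  [thumb.h = 83]

thumb = (x=28, y=59, w=90, h=83)
violated soft preferences: 22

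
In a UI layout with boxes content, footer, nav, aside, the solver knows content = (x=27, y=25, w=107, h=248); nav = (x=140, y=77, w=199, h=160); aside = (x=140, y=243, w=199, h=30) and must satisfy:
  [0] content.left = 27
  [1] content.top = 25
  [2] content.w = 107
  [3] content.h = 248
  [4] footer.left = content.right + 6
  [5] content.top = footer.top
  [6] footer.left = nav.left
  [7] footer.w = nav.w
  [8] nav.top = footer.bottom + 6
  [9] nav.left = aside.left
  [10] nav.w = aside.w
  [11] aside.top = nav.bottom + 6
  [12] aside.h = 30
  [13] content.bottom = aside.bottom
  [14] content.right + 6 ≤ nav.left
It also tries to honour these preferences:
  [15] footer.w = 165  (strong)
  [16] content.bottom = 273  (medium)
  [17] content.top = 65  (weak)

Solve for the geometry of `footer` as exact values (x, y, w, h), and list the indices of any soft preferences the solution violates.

1. footer.x = 140  [footer.left = content.right + 6]
2. footer.y = 25  [content.top = footer.top]
3. footer.w = 199  [footer.w = nav.w]
4. footer.h = 46  [nav.top = footer.bottom + 6]

footer = (x=140, y=25, w=199, h=46)
violated soft preferences: 15, 17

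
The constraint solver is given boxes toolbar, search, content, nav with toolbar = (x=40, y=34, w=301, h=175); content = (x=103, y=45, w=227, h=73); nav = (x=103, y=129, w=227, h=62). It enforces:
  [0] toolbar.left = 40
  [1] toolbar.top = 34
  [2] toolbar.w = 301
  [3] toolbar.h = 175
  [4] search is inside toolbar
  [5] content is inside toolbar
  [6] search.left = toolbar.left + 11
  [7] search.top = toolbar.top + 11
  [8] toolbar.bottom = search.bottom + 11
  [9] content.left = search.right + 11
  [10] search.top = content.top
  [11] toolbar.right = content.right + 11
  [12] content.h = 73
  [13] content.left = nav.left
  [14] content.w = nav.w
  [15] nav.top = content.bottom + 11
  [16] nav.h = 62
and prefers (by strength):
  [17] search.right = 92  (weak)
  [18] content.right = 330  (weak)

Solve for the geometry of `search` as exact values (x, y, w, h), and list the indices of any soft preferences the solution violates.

1. search.x = 51  [search.left = toolbar.left + 11]
2. search.y = 45  [search.top = toolbar.top + 11]
3. search.h = 153  [toolbar.bottom = search.bottom + 11]
4. search.w = 41  [content.left = search.right + 11]

search = (x=51, y=45, w=41, h=153)
violated soft preferences: none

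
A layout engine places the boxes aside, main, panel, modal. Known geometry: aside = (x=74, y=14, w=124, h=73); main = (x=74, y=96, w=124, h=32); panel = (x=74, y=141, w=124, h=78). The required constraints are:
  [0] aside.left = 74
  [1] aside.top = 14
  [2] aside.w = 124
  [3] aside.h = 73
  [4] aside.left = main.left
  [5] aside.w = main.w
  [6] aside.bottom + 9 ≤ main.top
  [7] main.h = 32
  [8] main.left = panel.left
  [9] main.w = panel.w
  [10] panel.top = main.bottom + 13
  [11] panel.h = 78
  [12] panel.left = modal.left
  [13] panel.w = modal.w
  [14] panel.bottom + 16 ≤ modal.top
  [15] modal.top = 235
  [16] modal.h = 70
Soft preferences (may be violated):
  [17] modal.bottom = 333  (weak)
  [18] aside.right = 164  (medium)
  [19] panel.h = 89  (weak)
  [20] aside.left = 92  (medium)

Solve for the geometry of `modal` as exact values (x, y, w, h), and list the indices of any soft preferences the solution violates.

modal = (x=74, y=235, w=124, h=70)
violated soft preferences: 17, 18, 19, 20

1. modal.x = 74  [panel.left = modal.left]
2. modal.w = 124  [panel.w = modal.w]
3. modal.y = 235  [modal.top = 235]
4. modal.h = 70  [modal.h = 70]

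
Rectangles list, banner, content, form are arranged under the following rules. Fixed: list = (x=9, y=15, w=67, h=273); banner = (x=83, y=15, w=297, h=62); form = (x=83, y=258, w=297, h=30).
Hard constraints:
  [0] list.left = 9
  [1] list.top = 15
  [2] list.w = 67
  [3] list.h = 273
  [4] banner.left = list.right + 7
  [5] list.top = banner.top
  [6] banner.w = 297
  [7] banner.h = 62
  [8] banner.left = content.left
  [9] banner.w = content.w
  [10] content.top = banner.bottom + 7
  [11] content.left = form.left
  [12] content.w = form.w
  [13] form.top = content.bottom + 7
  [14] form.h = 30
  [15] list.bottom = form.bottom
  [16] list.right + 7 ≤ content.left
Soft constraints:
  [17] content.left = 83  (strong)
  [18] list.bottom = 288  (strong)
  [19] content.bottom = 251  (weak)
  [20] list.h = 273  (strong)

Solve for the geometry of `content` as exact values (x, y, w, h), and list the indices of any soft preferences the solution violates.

content = (x=83, y=84, w=297, h=167)
violated soft preferences: none

1. content.x = 83  [banner.left = content.left]
2. content.w = 297  [banner.w = content.w]
3. content.y = 84  [content.top = banner.bottom + 7]
4. content.h = 167  [form.top = content.bottom + 7]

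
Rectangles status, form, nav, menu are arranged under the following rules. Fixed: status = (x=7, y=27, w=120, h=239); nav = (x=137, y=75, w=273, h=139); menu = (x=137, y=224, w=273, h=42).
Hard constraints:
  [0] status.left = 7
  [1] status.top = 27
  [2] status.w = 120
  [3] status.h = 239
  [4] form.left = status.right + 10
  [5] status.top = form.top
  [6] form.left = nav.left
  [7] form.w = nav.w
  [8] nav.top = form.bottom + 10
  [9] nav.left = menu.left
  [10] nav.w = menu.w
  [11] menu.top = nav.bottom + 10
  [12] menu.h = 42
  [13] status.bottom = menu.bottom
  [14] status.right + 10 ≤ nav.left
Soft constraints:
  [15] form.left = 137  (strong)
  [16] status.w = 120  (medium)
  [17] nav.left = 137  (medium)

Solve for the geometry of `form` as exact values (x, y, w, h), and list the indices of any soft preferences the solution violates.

form = (x=137, y=27, w=273, h=38)
violated soft preferences: none

1. form.x = 137  [form.left = status.right + 10]
2. form.y = 27  [status.top = form.top]
3. form.w = 273  [form.w = nav.w]
4. form.h = 38  [nav.top = form.bottom + 10]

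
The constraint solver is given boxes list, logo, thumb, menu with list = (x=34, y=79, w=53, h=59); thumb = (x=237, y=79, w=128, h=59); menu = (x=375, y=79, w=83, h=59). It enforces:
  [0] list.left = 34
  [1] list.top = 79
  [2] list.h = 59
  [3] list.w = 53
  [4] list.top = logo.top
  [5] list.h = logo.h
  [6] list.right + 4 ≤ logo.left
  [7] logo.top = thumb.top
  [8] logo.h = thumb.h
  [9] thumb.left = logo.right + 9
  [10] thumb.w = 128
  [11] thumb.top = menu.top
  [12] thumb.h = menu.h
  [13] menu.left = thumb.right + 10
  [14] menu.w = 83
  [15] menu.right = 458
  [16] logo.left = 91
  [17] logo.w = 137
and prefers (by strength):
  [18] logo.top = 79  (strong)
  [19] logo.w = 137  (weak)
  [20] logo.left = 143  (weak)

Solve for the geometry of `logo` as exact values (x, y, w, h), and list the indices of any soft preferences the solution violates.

1. logo.y = 79  [list.top = logo.top]
2. logo.h = 59  [list.h = logo.h]
3. logo.x = 91  [logo.left = 91]
4. logo.w = 137  [logo.w = 137]

logo = (x=91, y=79, w=137, h=59)
violated soft preferences: 20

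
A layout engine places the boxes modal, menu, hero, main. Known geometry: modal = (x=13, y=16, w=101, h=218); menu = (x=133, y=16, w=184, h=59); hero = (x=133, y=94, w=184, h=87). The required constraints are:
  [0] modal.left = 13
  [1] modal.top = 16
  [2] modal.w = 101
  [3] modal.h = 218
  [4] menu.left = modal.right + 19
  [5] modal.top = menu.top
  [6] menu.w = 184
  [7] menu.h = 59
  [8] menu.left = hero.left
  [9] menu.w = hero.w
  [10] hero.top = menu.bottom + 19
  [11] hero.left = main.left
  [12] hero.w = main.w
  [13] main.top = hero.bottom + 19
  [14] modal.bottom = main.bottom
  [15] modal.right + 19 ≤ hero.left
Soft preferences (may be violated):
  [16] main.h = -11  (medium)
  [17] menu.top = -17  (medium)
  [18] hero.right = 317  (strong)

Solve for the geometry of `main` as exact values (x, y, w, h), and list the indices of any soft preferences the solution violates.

1. main.x = 133  [hero.left = main.left]
2. main.w = 184  [hero.w = main.w]
3. main.y = 200  [main.top = hero.bottom + 19]
4. main.h = 34  [modal.bottom = main.bottom]

main = (x=133, y=200, w=184, h=34)
violated soft preferences: 16, 17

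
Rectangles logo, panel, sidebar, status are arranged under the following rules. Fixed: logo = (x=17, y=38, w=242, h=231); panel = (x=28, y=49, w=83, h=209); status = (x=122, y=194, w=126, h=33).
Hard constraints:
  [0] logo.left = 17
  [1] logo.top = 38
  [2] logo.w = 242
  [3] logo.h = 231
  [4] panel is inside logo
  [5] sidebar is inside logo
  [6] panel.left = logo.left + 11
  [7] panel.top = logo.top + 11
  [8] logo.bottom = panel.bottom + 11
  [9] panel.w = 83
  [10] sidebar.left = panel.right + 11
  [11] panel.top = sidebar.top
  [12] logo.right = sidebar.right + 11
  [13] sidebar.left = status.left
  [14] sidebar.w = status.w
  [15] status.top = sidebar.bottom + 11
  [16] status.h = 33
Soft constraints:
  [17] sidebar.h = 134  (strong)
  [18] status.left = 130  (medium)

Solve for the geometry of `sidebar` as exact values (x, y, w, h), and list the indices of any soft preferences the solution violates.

sidebar = (x=122, y=49, w=126, h=134)
violated soft preferences: 18

1. sidebar.x = 122  [sidebar.left = panel.right + 11]
2. sidebar.y = 49  [panel.top = sidebar.top]
3. sidebar.w = 126  [logo.right = sidebar.right + 11]
4. sidebar.h = 134  [status.top = sidebar.bottom + 11]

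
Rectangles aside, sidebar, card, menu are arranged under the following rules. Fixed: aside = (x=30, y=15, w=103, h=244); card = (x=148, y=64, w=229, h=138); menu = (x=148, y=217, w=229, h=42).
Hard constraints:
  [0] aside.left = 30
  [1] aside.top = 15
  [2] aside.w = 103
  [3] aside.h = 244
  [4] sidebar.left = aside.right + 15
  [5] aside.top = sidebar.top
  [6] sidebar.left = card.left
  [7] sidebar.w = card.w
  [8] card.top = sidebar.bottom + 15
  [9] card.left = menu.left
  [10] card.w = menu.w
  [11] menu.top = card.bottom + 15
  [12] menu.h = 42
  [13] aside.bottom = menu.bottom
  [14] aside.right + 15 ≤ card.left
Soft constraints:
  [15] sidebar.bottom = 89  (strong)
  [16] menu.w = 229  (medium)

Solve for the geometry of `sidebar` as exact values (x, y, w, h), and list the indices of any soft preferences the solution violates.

sidebar = (x=148, y=15, w=229, h=34)
violated soft preferences: 15

1. sidebar.x = 148  [sidebar.left = aside.right + 15]
2. sidebar.y = 15  [aside.top = sidebar.top]
3. sidebar.w = 229  [sidebar.w = card.w]
4. sidebar.h = 34  [card.top = sidebar.bottom + 15]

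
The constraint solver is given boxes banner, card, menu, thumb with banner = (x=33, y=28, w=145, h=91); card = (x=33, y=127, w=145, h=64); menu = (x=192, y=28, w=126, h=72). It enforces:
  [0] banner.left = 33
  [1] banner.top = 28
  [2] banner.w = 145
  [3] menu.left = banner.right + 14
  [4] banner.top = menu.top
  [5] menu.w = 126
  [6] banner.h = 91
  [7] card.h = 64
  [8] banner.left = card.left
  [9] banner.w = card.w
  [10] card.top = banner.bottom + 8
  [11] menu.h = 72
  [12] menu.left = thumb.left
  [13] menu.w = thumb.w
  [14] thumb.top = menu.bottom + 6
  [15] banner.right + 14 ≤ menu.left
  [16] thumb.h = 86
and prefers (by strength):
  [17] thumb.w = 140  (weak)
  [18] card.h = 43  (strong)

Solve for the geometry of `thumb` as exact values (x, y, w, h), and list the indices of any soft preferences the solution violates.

thumb = (x=192, y=106, w=126, h=86)
violated soft preferences: 17, 18

1. thumb.x = 192  [menu.left = thumb.left]
2. thumb.w = 126  [menu.w = thumb.w]
3. thumb.y = 106  [thumb.top = menu.bottom + 6]
4. thumb.h = 86  [thumb.h = 86]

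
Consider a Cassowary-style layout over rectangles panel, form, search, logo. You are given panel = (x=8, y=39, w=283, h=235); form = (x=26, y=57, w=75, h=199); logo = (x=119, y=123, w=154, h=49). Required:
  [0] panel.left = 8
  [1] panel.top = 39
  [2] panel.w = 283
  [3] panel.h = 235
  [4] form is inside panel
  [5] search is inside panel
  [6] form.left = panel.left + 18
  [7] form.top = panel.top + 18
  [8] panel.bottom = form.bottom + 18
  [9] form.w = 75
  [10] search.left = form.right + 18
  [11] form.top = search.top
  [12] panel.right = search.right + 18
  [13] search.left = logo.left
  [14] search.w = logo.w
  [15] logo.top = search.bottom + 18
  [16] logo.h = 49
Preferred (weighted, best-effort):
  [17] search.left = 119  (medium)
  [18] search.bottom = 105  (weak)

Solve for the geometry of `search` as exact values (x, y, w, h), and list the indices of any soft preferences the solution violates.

search = (x=119, y=57, w=154, h=48)
violated soft preferences: none

1. search.x = 119  [search.left = form.right + 18]
2. search.y = 57  [form.top = search.top]
3. search.w = 154  [panel.right = search.right + 18]
4. search.h = 48  [logo.top = search.bottom + 18]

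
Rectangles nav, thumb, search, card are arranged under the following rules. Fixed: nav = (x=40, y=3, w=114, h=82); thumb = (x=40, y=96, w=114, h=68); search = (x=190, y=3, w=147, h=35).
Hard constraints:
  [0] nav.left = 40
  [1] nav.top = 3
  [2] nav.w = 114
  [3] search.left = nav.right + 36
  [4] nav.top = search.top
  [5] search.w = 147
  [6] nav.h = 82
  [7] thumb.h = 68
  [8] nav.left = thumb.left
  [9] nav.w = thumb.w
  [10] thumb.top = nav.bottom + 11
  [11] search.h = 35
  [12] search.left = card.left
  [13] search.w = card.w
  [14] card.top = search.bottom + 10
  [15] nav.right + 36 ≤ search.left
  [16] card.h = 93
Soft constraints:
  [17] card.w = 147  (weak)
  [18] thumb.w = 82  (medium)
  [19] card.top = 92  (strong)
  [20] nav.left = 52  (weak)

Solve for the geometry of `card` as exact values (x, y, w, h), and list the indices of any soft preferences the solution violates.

1. card.x = 190  [search.left = card.left]
2. card.w = 147  [search.w = card.w]
3. card.y = 48  [card.top = search.bottom + 10]
4. card.h = 93  [card.h = 93]

card = (x=190, y=48, w=147, h=93)
violated soft preferences: 18, 19, 20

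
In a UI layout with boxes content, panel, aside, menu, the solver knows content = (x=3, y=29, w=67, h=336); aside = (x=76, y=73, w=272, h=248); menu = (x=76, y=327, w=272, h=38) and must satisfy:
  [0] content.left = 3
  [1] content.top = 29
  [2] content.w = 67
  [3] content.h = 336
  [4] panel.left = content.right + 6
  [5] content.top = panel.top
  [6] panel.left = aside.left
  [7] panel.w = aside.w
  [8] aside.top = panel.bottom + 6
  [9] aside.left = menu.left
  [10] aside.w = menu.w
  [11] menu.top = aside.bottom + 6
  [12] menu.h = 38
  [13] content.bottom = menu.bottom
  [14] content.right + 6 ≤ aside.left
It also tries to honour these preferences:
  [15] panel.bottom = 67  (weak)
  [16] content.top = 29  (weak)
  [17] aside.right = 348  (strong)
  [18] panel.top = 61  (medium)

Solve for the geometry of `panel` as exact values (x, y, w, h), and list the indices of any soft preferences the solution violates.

1. panel.x = 76  [panel.left = content.right + 6]
2. panel.y = 29  [content.top = panel.top]
3. panel.w = 272  [panel.w = aside.w]
4. panel.h = 38  [aside.top = panel.bottom + 6]

panel = (x=76, y=29, w=272, h=38)
violated soft preferences: 18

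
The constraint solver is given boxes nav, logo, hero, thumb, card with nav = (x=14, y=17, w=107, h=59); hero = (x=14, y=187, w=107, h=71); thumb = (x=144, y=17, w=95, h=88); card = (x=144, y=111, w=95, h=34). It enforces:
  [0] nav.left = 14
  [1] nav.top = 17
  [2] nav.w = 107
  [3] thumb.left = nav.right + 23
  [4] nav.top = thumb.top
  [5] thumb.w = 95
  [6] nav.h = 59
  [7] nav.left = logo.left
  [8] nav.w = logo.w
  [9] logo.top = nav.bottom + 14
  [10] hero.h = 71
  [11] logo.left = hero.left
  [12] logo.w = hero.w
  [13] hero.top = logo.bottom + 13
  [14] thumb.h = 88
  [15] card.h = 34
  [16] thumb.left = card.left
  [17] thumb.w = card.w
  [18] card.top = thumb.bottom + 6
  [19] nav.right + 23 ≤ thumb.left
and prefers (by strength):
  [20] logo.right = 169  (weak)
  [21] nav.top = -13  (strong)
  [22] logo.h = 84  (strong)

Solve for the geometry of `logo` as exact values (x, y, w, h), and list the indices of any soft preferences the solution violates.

1. logo.x = 14  [nav.left = logo.left]
2. logo.w = 107  [nav.w = logo.w]
3. logo.y = 90  [logo.top = nav.bottom + 14]
4. logo.h = 84  [hero.top = logo.bottom + 13]

logo = (x=14, y=90, w=107, h=84)
violated soft preferences: 20, 21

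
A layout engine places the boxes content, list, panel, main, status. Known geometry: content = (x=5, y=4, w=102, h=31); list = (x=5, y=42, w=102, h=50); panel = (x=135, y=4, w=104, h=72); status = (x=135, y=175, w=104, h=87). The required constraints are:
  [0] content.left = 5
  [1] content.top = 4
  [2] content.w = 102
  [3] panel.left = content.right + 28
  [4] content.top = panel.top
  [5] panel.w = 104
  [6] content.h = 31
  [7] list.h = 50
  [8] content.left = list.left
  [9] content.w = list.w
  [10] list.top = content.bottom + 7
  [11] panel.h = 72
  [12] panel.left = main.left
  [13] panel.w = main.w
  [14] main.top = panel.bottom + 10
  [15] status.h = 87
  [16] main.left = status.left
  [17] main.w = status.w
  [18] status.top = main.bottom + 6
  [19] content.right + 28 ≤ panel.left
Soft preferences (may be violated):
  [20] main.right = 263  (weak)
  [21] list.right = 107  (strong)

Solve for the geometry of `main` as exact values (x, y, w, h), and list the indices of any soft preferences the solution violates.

1. main.x = 135  [panel.left = main.left]
2. main.w = 104  [panel.w = main.w]
3. main.y = 86  [main.top = panel.bottom + 10]
4. main.h = 83  [status.top = main.bottom + 6]

main = (x=135, y=86, w=104, h=83)
violated soft preferences: 20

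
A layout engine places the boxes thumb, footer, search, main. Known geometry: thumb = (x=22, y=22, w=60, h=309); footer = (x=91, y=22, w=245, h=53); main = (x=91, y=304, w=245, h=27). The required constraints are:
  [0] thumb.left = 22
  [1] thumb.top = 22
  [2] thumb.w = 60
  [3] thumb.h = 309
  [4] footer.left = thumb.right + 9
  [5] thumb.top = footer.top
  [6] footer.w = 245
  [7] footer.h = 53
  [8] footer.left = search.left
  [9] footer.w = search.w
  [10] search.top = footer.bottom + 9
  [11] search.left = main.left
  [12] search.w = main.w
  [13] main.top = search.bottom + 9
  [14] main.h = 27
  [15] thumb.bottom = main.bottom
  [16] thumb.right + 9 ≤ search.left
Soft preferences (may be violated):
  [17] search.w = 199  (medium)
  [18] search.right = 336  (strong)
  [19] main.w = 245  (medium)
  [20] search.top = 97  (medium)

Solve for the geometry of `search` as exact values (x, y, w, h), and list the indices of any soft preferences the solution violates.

search = (x=91, y=84, w=245, h=211)
violated soft preferences: 17, 20

1. search.x = 91  [footer.left = search.left]
2. search.w = 245  [footer.w = search.w]
3. search.y = 84  [search.top = footer.bottom + 9]
4. search.h = 211  [main.top = search.bottom + 9]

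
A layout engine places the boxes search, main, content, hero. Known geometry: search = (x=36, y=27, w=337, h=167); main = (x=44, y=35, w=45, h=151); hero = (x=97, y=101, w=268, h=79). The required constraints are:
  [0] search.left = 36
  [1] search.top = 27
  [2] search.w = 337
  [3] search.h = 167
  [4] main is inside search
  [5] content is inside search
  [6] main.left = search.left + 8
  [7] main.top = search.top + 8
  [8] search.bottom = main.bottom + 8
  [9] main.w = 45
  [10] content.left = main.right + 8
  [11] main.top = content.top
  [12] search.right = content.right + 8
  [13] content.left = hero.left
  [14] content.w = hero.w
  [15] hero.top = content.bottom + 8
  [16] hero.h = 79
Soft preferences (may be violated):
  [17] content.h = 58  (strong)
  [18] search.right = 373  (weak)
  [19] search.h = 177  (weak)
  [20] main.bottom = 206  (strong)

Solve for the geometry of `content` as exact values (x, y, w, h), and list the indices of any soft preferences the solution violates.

1. content.x = 97  [content.left = main.right + 8]
2. content.y = 35  [main.top = content.top]
3. content.w = 268  [search.right = content.right + 8]
4. content.h = 58  [hero.top = content.bottom + 8]

content = (x=97, y=35, w=268, h=58)
violated soft preferences: 19, 20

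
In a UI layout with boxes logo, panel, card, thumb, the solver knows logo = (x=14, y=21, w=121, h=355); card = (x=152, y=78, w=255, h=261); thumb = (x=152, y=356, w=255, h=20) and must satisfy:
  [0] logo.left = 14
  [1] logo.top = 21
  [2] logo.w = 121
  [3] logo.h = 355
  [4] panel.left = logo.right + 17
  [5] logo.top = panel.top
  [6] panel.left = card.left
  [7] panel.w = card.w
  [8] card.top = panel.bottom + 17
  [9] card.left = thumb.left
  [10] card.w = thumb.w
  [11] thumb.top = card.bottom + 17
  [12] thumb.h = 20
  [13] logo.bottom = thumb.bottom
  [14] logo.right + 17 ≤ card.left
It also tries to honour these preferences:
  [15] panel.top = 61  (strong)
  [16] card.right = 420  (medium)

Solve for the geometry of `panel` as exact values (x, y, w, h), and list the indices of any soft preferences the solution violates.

panel = (x=152, y=21, w=255, h=40)
violated soft preferences: 15, 16

1. panel.x = 152  [panel.left = logo.right + 17]
2. panel.y = 21  [logo.top = panel.top]
3. panel.w = 255  [panel.w = card.w]
4. panel.h = 40  [card.top = panel.bottom + 17]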